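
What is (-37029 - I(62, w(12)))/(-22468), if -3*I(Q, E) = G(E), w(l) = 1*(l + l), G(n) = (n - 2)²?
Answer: 110603/67404 ≈ 1.6409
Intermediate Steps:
G(n) = (-2 + n)²
w(l) = 2*l (w(l) = 1*(2*l) = 2*l)
I(Q, E) = -(-2 + E)²/3
(-37029 - I(62, w(12)))/(-22468) = (-37029 - (-1)*(-2 + 2*12)²/3)/(-22468) = (-37029 - (-1)*(-2 + 24)²/3)*(-1/22468) = (-37029 - (-1)*22²/3)*(-1/22468) = (-37029 - (-1)*484/3)*(-1/22468) = (-37029 - 1*(-484/3))*(-1/22468) = (-37029 + 484/3)*(-1/22468) = -110603/3*(-1/22468) = 110603/67404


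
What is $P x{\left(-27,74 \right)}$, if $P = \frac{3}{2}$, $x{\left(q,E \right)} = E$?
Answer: $111$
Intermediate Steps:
$P = \frac{3}{2}$ ($P = 3 \cdot \frac{1}{2} = \frac{3}{2} \approx 1.5$)
$P x{\left(-27,74 \right)} = \frac{3}{2} \cdot 74 = 111$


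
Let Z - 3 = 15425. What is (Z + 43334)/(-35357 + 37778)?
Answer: 58762/2421 ≈ 24.272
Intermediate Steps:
Z = 15428 (Z = 3 + 15425 = 15428)
(Z + 43334)/(-35357 + 37778) = (15428 + 43334)/(-35357 + 37778) = 58762/2421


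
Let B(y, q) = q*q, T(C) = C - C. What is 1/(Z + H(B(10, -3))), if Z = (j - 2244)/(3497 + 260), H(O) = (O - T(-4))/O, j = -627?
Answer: 3757/886 ≈ 4.2404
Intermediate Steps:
T(C) = 0
B(y, q) = q²
H(O) = 1 (H(O) = (O - 1*0)/O = (O + 0)/O = O/O = 1)
Z = -2871/3757 (Z = (-627 - 2244)/(3497 + 260) = -2871/3757 ≈ -0.76417)
1/(Z + H(B(10, -3))) = 1/(-2871/3757 + 1) = 1/(886/3757) = 3757/886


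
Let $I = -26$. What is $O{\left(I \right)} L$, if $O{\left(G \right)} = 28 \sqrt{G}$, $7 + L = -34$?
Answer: $- 1148 i \sqrt{26} \approx - 5853.7 i$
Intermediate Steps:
$L = -41$ ($L = -7 - 34 = -41$)
$O{\left(I \right)} L = 28 \sqrt{-26} \left(-41\right) = 28 i \sqrt{26} \left(-41\right) = - 1148 i \sqrt{26}$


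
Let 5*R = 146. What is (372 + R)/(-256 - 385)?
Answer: -2006/3205 ≈ -0.62590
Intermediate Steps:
R = 146/5 (R = (⅕)*146 = 146/5 ≈ 29.200)
(372 + R)/(-256 - 385) = (372 + 146/5)/(-256 - 385) = (2006/5)/(-641) = (2006/5)*(-1/641) = -2006/3205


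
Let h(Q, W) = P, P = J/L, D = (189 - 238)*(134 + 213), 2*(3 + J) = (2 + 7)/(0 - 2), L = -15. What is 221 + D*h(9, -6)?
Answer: -114601/20 ≈ -5730.0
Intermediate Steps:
J = -21/4 (J = -3 + ((2 + 7)/(0 - 2))/2 = -3 + (9/(-2))/2 = -3 + (9*(-½))/2 = -3 + (½)*(-9/2) = -3 - 9/4 = -21/4 ≈ -5.2500)
D = -17003 (D = -49*347 = -17003)
P = 7/20 (P = -21/4/(-15) = -21/4*(-1/15) = 7/20 ≈ 0.35000)
h(Q, W) = 7/20
221 + D*h(9, -6) = 221 - 17003*7/20 = 221 - 119021/20 = -114601/20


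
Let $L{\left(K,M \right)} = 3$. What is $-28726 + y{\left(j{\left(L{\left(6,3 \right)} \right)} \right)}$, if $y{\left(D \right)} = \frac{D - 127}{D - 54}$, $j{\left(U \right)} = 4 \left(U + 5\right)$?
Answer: $- \frac{631877}{22} \approx -28722.0$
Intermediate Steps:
$j{\left(U \right)} = 20 + 4 U$ ($j{\left(U \right)} = 4 \left(5 + U\right) = 20 + 4 U$)
$y{\left(D \right)} = \frac{-127 + D}{-54 + D}$
$-28726 + y{\left(j{\left(L{\left(6,3 \right)} \right)} \right)} = -28726 + \frac{-127 + \left(20 + 4 \cdot 3\right)}{-54 + \left(20 + 4 \cdot 3\right)} = -28726 + \frac{-127 + \left(20 + 12\right)}{-54 + \left(20 + 12\right)} = -28726 + \frac{-127 + 32}{-54 + 32} = -28726 + \frac{1}{-22} \left(-95\right) = -28726 - - \frac{95}{22} = -28726 + \frac{95}{22} = - \frac{631877}{22}$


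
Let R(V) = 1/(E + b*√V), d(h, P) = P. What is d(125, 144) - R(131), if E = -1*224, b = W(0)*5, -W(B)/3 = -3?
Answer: 30974032/215099 - 45*√131/215099 ≈ 144.00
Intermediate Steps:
W(B) = 9 (W(B) = -3*(-3) = 9)
b = 45 (b = 9*5 = 45)
E = -224
R(V) = 1/(-224 + 45*√V)
d(125, 144) - R(131) = 144 - 1/(-224 + 45*√131)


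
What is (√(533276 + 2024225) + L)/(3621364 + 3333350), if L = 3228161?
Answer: 3228161/6954714 + √2557501/6954714 ≈ 0.46440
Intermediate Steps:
(√(533276 + 2024225) + L)/(3621364 + 3333350) = (√(533276 + 2024225) + 3228161)/(3621364 + 3333350) = (√2557501 + 3228161)/6954714 = (3228161 + √2557501)*(1/6954714) = 3228161/6954714 + √2557501/6954714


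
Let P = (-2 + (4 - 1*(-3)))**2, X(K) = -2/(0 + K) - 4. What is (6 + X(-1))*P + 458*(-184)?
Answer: -84172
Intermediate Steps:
X(K) = -4 - 2/K (X(K) = -2/K - 4 = -4 - 2/K)
P = 25 (P = (-2 + (4 + 3))**2 = (-2 + 7)**2 = 5**2 = 25)
(6 + X(-1))*P + 458*(-184) = (6 + (-4 - 2/(-1)))*25 + 458*(-184) = (6 + (-4 - 2*(-1)))*25 - 84272 = (6 + (-4 + 2))*25 - 84272 = (6 - 2)*25 - 84272 = 4*25 - 84272 = 100 - 84272 = -84172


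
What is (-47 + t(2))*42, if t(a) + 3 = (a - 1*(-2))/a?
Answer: -2016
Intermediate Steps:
t(a) = -3 + (2 + a)/a (t(a) = -3 + (a - 1*(-2))/a = -3 + (a + 2)/a = -3 + (2 + a)/a)
(-47 + t(2))*42 = (-47 + (-2 + 2/2))*42 = (-47 + (-2 + 2*(½)))*42 = (-47 + (-2 + 1))*42 = (-47 - 1)*42 = -48*42 = -2016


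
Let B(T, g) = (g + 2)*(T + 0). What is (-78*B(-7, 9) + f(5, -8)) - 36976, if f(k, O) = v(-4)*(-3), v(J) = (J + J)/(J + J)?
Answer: -30973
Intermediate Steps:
v(J) = 1 (v(J) = (2*J)/((2*J)) = (2*J)*(1/(2*J)) = 1)
f(k, O) = -3 (f(k, O) = 1*(-3) = -3)
B(T, g) = T*(2 + g) (B(T, g) = (2 + g)*T = T*(2 + g))
(-78*B(-7, 9) + f(5, -8)) - 36976 = (-(-546)*(2 + 9) - 3) - 36976 = (-(-546)*11 - 3) - 36976 = (-78*(-77) - 3) - 36976 = (6006 - 3) - 36976 = 6003 - 36976 = -30973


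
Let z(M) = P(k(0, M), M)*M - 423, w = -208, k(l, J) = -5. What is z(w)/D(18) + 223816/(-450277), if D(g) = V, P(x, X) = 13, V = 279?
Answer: -1470460843/125627283 ≈ -11.705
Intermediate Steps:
D(g) = 279
z(M) = -423 + 13*M (z(M) = 13*M - 423 = -423 + 13*M)
z(w)/D(18) + 223816/(-450277) = (-423 + 13*(-208))/279 + 223816/(-450277) = (-423 - 2704)*(1/279) + 223816*(-1/450277) = -3127*1/279 - 223816/450277 = -3127/279 - 223816/450277 = -1470460843/125627283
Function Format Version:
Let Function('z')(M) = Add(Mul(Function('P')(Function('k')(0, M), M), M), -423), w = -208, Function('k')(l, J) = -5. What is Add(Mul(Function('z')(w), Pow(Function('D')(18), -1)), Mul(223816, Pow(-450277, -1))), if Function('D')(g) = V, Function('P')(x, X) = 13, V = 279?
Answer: Rational(-1470460843, 125627283) ≈ -11.705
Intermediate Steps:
Function('D')(g) = 279
Function('z')(M) = Add(-423, Mul(13, M)) (Function('z')(M) = Add(Mul(13, M), -423) = Add(-423, Mul(13, M)))
Add(Mul(Function('z')(w), Pow(Function('D')(18), -1)), Mul(223816, Pow(-450277, -1))) = Add(Mul(Add(-423, Mul(13, -208)), Pow(279, -1)), Mul(223816, Pow(-450277, -1))) = Add(Mul(Add(-423, -2704), Rational(1, 279)), Mul(223816, Rational(-1, 450277))) = Add(Mul(-3127, Rational(1, 279)), Rational(-223816, 450277)) = Add(Rational(-3127, 279), Rational(-223816, 450277)) = Rational(-1470460843, 125627283)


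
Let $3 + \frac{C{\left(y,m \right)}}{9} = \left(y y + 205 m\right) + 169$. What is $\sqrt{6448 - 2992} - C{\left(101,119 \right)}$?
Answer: $-312858 + 24 \sqrt{6} \approx -3.128 \cdot 10^{5}$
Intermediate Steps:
$C{\left(y,m \right)} = 1494 + 9 y^{2} + 1845 m$ ($C{\left(y,m \right)} = -27 + 9 \left(\left(y y + 205 m\right) + 169\right) = -27 + 9 \left(\left(y^{2} + 205 m\right) + 169\right) = -27 + 9 \left(169 + y^{2} + 205 m\right) = -27 + \left(1521 + 9 y^{2} + 1845 m\right) = 1494 + 9 y^{2} + 1845 m$)
$\sqrt{6448 - 2992} - C{\left(101,119 \right)} = \sqrt{6448 - 2992} - \left(1494 + 9 \cdot 101^{2} + 1845 \cdot 119\right) = \sqrt{3456} - \left(1494 + 9 \cdot 10201 + 219555\right) = 24 \sqrt{6} - \left(1494 + 91809 + 219555\right) = 24 \sqrt{6} - 312858 = -312858 + 24 \sqrt{6}$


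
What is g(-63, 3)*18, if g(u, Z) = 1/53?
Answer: 18/53 ≈ 0.33962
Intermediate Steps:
g(u, Z) = 1/53
g(-63, 3)*18 = (1/53)*18 = 18/53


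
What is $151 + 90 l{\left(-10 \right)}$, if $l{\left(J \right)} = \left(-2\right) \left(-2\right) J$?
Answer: $-3449$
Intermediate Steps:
$l{\left(J \right)} = 4 J$
$151 + 90 l{\left(-10 \right)} = 151 + 90 \cdot 4 \left(-10\right) = 151 + 90 \left(-40\right) = 151 - 3600 = -3449$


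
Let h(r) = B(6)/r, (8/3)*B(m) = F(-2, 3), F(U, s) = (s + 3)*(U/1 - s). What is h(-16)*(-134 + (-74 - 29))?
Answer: -10665/64 ≈ -166.64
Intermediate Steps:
F(U, s) = (3 + s)*(U - s) (F(U, s) = (3 + s)*(U*1 - s) = (3 + s)*(U - s))
B(m) = -45/4 (B(m) = 3*(-1*3² - 3*3 + 3*(-2) - 2*3)/8 = 3*(-1*9 - 9 - 6 - 6)/8 = 3*(-9 - 9 - 6 - 6)/8 = (3/8)*(-30) = -45/4)
h(r) = -45/(4*r)
h(-16)*(-134 + (-74 - 29)) = (-45/4/(-16))*(-134 + (-74 - 29)) = (-45/4*(-1/16))*(-134 - 103) = (45/64)*(-237) = -10665/64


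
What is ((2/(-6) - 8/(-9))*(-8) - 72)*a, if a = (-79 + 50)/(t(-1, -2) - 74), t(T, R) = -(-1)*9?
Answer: -19952/585 ≈ -34.106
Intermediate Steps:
t(T, R) = 9 (t(T, R) = -1*(-9) = 9)
a = 29/65 (a = (-79 + 50)/(9 - 74) = -29/(-65) = -29*(-1/65) = 29/65 ≈ 0.44615)
((2/(-6) - 8/(-9))*(-8) - 72)*a = ((2/(-6) - 8/(-9))*(-8) - 72)*(29/65) = ((2*(-⅙) - 8*(-⅑))*(-8) - 72)*(29/65) = ((-⅓ + 8/9)*(-8) - 72)*(29/65) = ((5/9)*(-8) - 72)*(29/65) = (-40/9 - 72)*(29/65) = -688/9*29/65 = -19952/585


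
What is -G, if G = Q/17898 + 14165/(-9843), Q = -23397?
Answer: 161273947/58723338 ≈ 2.7463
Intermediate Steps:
G = -161273947/58723338 (G = -23397/17898 + 14165/(-9843) = -23397*1/17898 + 14165*(-1/9843) = -7799/5966 - 14165/9843 = -161273947/58723338 ≈ -2.7463)
-G = -1*(-161273947/58723338) = 161273947/58723338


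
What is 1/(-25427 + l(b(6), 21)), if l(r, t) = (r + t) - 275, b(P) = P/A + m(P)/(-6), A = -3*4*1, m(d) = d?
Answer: -2/51365 ≈ -3.8937e-5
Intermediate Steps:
A = -12 (A = -12*1 = -12)
b(P) = -P/4 (b(P) = P/(-12) + P/(-6) = P*(-1/12) + P*(-⅙) = -P/12 - P/6 = -P/4)
l(r, t) = -275 + r + t
1/(-25427 + l(b(6), 21)) = 1/(-25427 + (-275 - ¼*6 + 21)) = 1/(-25427 + (-275 - 3/2 + 21)) = 1/(-25427 - 511/2) = 1/(-51365/2) = -2/51365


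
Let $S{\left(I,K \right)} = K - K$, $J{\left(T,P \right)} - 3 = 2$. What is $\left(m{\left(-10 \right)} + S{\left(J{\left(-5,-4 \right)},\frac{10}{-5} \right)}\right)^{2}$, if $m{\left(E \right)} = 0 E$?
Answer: $0$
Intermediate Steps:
$J{\left(T,P \right)} = 5$ ($J{\left(T,P \right)} = 3 + 2 = 5$)
$S{\left(I,K \right)} = 0$
$m{\left(E \right)} = 0$
$\left(m{\left(-10 \right)} + S{\left(J{\left(-5,-4 \right)},\frac{10}{-5} \right)}\right)^{2} = \left(0 + 0\right)^{2} = 0^{2} = 0$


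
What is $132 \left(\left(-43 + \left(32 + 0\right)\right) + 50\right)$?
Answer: $5148$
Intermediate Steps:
$132 \left(\left(-43 + \left(32 + 0\right)\right) + 50\right) = 132 \left(\left(-43 + 32\right) + 50\right) = 132 \left(-11 + 50\right) = 132 \cdot 39 = 5148$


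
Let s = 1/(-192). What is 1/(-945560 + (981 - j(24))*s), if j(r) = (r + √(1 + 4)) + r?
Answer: -8714325744/8239960196673301 - 48*√5/8239960196673301 ≈ -1.0576e-6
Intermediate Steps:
s = -1/192 ≈ -0.0052083
j(r) = √5 + 2*r (j(r) = (r + √5) + r = √5 + 2*r)
1/(-945560 + (981 - j(24))*s) = 1/(-945560 + (981 - (√5 + 2*24))*(-1/192)) = 1/(-945560 + (981 - (√5 + 48))*(-1/192)) = 1/(-945560 + (981 - (48 + √5))*(-1/192)) = 1/(-945560 + (981 + (-48 - √5))*(-1/192)) = 1/(-945560 + (933 - √5)*(-1/192)) = 1/(-945560 + (-311/64 + √5/192)) = 1/(-60516151/64 + √5/192)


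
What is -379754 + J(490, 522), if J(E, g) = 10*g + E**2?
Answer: -134434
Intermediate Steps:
J(E, g) = E**2 + 10*g
-379754 + J(490, 522) = -379754 + (490**2 + 10*522) = -379754 + (240100 + 5220) = -379754 + 245320 = -134434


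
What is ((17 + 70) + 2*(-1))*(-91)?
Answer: -7735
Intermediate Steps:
((17 + 70) + 2*(-1))*(-91) = (87 - 2)*(-91) = 85*(-91) = -7735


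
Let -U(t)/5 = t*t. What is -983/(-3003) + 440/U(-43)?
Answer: 1553303/5552547 ≈ 0.27975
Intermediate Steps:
U(t) = -5*t² (U(t) = -5*t*t = -5*t²)
-983/(-3003) + 440/U(-43) = -983/(-3003) + 440/((-5*(-43)²)) = -983*(-1/3003) + 440/((-5*1849)) = 983/3003 + 440/(-9245) = 983/3003 + 440*(-1/9245) = 983/3003 - 88/1849 = 1553303/5552547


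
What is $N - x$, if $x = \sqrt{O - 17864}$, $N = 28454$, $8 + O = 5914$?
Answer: $28454 - i \sqrt{11958} \approx 28454.0 - 109.35 i$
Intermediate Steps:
$O = 5906$ ($O = -8 + 5914 = 5906$)
$x = i \sqrt{11958}$ ($x = \sqrt{5906 - 17864} = \sqrt{-11958} = i \sqrt{11958} \approx 109.35 i$)
$N - x = 28454 - i \sqrt{11958}$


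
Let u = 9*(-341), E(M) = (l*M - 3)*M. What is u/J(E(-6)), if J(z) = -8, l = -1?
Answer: 3069/8 ≈ 383.63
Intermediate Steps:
E(M) = M*(-3 - M) (E(M) = (-M - 3)*M = (-3 - M)*M = M*(-3 - M))
u = -3069
u/J(E(-6)) = -3069/(-8) = -3069*(-1/8) = 3069/8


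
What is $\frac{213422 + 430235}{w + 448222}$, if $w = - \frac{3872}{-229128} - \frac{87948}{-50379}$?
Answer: $\frac{44225517348663}{30797346708122} \approx 1.436$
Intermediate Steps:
$w = \frac{121109624}{68709759}$ ($w = \left(-3872\right) \left(- \frac{1}{229128}\right) - - \frac{4188}{2399} = \frac{484}{28641} + \frac{4188}{2399} = \frac{121109624}{68709759} \approx 1.7626$)
$\frac{213422 + 430235}{w + 448222} = \frac{213422 + 430235}{\frac{121109624}{68709759} + 448222} = \frac{643657}{\frac{30797346708122}{68709759}} = 643657 \cdot \frac{68709759}{30797346708122} = \frac{44225517348663}{30797346708122}$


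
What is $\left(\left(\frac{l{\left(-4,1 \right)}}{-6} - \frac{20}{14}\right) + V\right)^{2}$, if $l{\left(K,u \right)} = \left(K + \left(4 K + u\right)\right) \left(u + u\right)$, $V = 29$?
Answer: $\frac{506944}{441} \approx 1149.5$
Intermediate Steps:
$l{\left(K,u \right)} = 2 u \left(u + 5 K\right)$ ($l{\left(K,u \right)} = \left(K + \left(u + 4 K\right)\right) 2 u = \left(u + 5 K\right) 2 u = 2 u \left(u + 5 K\right)$)
$\left(\left(\frac{l{\left(-4,1 \right)}}{-6} - \frac{20}{14}\right) + V\right)^{2} = \left(\left(\frac{2 \cdot 1 \left(1 + 5 \left(-4\right)\right)}{-6} - \frac{20}{14}\right) + 29\right)^{2} = \left(\left(2 \cdot 1 \left(1 - 20\right) \left(- \frac{1}{6}\right) - \frac{10}{7}\right) + 29\right)^{2} = \left(\left(2 \cdot 1 \left(-19\right) \left(- \frac{1}{6}\right) - \frac{10}{7}\right) + 29\right)^{2} = \left(\left(\left(-38\right) \left(- \frac{1}{6}\right) - \frac{10}{7}\right) + 29\right)^{2} = \left(\left(\frac{19}{3} - \frac{10}{7}\right) + 29\right)^{2} = \left(\frac{103}{21} + 29\right)^{2} = \left(\frac{712}{21}\right)^{2} = \frac{506944}{441}$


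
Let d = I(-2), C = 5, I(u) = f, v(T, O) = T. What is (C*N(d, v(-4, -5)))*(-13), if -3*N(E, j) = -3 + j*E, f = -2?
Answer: 325/3 ≈ 108.33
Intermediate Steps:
I(u) = -2
d = -2
N(E, j) = 1 - E*j/3 (N(E, j) = -(-3 + j*E)/3 = -(-3 + E*j)/3 = 1 - E*j/3)
(C*N(d, v(-4, -5)))*(-13) = (5*(1 - 1/3*(-2)*(-4)))*(-13) = (5*(1 - 8/3))*(-13) = (5*(-5/3))*(-13) = -25/3*(-13) = 325/3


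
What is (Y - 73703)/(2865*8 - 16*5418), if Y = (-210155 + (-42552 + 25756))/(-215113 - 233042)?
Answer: 16515070507/14288974020 ≈ 1.1558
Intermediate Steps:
Y = 226951/448155 (Y = (-210155 - 16796)/(-448155) = -226951*(-1/448155) = 226951/448155 ≈ 0.50641)
(Y - 73703)/(2865*8 - 16*5418) = (226951/448155 - 73703)/(2865*8 - 16*5418) = -33030141014/(448155*(22920 - 86688)) = -33030141014/448155/(-63768) = -33030141014/448155*(-1/63768) = 16515070507/14288974020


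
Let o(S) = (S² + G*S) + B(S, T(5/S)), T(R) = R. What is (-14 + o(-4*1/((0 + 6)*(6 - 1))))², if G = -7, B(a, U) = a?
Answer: 8797156/50625 ≈ 173.77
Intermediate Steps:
o(S) = S² - 6*S (o(S) = (S² - 7*S) + S = S² - 6*S)
(-14 + o(-4*1/((0 + 6)*(6 - 1))))² = (-14 + (-4*1/((0 + 6)*(6 - 1)))*(-6 - 4*1/((0 + 6)*(6 - 1))))² = (-14 + (-4/(5*6))*(-6 - 4/(5*6)))² = (-14 + (-4/30)*(-6 - 4/30))² = (-14 + (-4*1/30)*(-6 - 4*1/30))² = (-14 - 2*(-6 - 2/15)/15)² = (-14 - 2/15*(-92/15))² = (-14 + 184/225)² = (-2966/225)² = 8797156/50625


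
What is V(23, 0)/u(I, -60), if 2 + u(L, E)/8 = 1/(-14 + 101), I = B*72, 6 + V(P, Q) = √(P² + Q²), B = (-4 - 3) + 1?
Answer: -1479/1384 ≈ -1.0686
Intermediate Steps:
B = -6 (B = -7 + 1 = -6)
V(P, Q) = -6 + √(P² + Q²)
I = -432 (I = -6*72 = -432)
u(L, E) = -1384/87 (u(L, E) = -16 + 8/(-14 + 101) = -16 + 8/87 = -1384/87)
V(23, 0)/u(I, -60) = (-6 + √(23² + 0²))/(-1384/87) = (-6 + √(529 + 0))*(-87/1384) = (-6 + √529)*(-87/1384) = (-6 + 23)*(-87/1384) = 17*(-87/1384) = -1479/1384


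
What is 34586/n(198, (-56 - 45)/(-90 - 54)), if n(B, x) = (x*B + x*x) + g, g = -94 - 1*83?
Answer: -717175296/780359 ≈ -919.03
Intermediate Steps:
g = -177 (g = -94 - 83 = -177)
n(B, x) = -177 + x² + B*x (n(B, x) = (x*B + x*x) - 177 = (B*x + x²) - 177 = (x² + B*x) - 177 = -177 + x² + B*x)
34586/n(198, (-56 - 45)/(-90 - 54)) = 34586/(-177 + ((-56 - 45)/(-90 - 54))² + 198*((-56 - 45)/(-90 - 54))) = 34586/(-177 + (-101/(-144))² + 198*(-101/(-144))) = 34586/(-177 + (-101*(-1/144))² + 198*(-101*(-1/144))) = 34586/(-177 + (101/144)² + 198*(101/144)) = 34586/(-177 + 10201/20736 + 1111/8) = 34586/(-780359/20736) = 34586*(-20736/780359) = -717175296/780359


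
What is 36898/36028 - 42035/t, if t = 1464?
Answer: -365104577/13186248 ≈ -27.688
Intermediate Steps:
36898/36028 - 42035/t = 36898/36028 - 42035/1464 = 36898*(1/36028) - 42035*1/1464 = 18449/18014 - 42035/1464 = -365104577/13186248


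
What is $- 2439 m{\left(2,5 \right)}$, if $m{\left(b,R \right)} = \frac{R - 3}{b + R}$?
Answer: $- \frac{4878}{7} \approx -696.86$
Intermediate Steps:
$m{\left(b,R \right)} = \frac{-3 + R}{R + b}$ ($m{\left(b,R \right)} = \frac{R + \left(-6 + 3\right)}{R + b} = \frac{R - 3}{R + b} = \frac{-3 + R}{R + b}$)
$- 2439 m{\left(2,5 \right)} = - 2439 \frac{-3 + 5}{5 + 2} = - 2439 \cdot \frac{1}{7} \cdot 2 = \left(-2439\right) \frac{2}{7} = - \frac{4878}{7}$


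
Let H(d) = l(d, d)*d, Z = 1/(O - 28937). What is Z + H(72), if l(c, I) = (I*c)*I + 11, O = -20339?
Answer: 1324275154847/49276 ≈ 2.6875e+7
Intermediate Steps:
l(c, I) = 11 + c*I² (l(c, I) = c*I² + 11 = 11 + c*I²)
Z = -1/49276 (Z = 1/(-20339 - 28937) = 1/(-49276) = -1/49276 ≈ -2.0294e-5)
H(d) = d*(11 + d³) (H(d) = (11 + d*d²)*d = (11 + d³)*d = d*(11 + d³))
Z + H(72) = -1/49276 + 72*(11 + 72³) = -1/49276 + 72*(11 + 373248) = -1/49276 + 72*373259 = -1/49276 + 26874648 = 1324275154847/49276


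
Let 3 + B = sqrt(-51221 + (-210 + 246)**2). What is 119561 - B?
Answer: 119564 - 5*I*sqrt(1997) ≈ 1.1956e+5 - 223.44*I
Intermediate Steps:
B = -3 + 5*I*sqrt(1997) (B = -3 + sqrt(-51221 + (-210 + 246)**2) = -3 + sqrt(-51221 + 36**2) = -3 + sqrt(-51221 + 1296) = -3 + sqrt(-49925) = -3 + 5*I*sqrt(1997) ≈ -3.0 + 223.44*I)
119561 - B = 119561 - (-3 + 5*I*sqrt(1997)) = 119561 + (3 - 5*I*sqrt(1997)) = 119564 - 5*I*sqrt(1997)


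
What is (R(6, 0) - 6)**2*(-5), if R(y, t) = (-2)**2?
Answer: -20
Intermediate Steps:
R(y, t) = 4
(R(6, 0) - 6)**2*(-5) = (4 - 6)**2*(-5) = (-2)**2*(-5) = 4*(-5) = -20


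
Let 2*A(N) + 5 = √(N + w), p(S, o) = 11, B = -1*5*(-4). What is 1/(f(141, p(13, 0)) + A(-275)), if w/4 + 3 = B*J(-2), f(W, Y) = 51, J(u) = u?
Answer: 97/4928 - I*√447/4928 ≈ 0.019683 - 0.0042903*I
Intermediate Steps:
B = 20 (B = -5*(-4) = 20)
w = -172 (w = -12 + 4*(20*(-2)) = -12 + 4*(-40) = -12 - 160 = -172)
A(N) = -5/2 + √(-172 + N)/2 (A(N) = -5/2 + √(N - 172)/2 = -5/2 + √(-172 + N)/2)
1/(f(141, p(13, 0)) + A(-275)) = 1/(51 + (-5/2 + √(-172 - 275)/2)) = 1/(51 + (-5/2 + √(-447)/2)) = 1/(51 + (-5/2 + (I*√447)/2)) = 1/(51 + (-5/2 + I*√447/2)) = 1/(97/2 + I*√447/2)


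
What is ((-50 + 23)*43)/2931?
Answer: -387/977 ≈ -0.39611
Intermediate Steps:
((-50 + 23)*43)/2931 = -27*43*(1/2931) = -1161*1/2931 = -387/977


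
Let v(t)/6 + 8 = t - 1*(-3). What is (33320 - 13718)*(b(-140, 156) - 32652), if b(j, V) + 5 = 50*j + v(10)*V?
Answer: -685619154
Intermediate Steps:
v(t) = -30 + 6*t (v(t) = -48 + 6*(t - 1*(-3)) = -48 + 6*(t + 3) = -48 + 6*(3 + t) = -48 + (18 + 6*t) = -30 + 6*t)
b(j, V) = -5 + 30*V + 50*j (b(j, V) = -5 + (50*j + (-30 + 6*10)*V) = -5 + (50*j + (-30 + 60)*V) = -5 + (50*j + 30*V) = -5 + (30*V + 50*j) = -5 + 30*V + 50*j)
(33320 - 13718)*(b(-140, 156) - 32652) = (33320 - 13718)*((-5 + 30*156 + 50*(-140)) - 32652) = 19602*((-5 + 4680 - 7000) - 32652) = 19602*(-2325 - 32652) = 19602*(-34977) = -685619154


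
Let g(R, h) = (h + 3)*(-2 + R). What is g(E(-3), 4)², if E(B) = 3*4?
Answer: 4900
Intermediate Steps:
E(B) = 12
g(R, h) = (-2 + R)*(3 + h) (g(R, h) = (3 + h)*(-2 + R) = (-2 + R)*(3 + h))
g(E(-3), 4)² = (-6 - 2*4 + 3*12 + 12*4)² = (-6 - 8 + 36 + 48)² = 70² = 4900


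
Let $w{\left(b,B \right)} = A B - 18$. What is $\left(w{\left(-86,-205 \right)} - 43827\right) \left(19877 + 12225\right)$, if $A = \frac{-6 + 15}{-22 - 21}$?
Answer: $- \frac{60463795980}{43} \approx -1.4061 \cdot 10^{9}$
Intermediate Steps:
$A = - \frac{9}{43}$ ($A = \frac{9}{-43} = 9 \left(- \frac{1}{43}\right) = - \frac{9}{43} \approx -0.2093$)
$w{\left(b,B \right)} = -18 - \frac{9 B}{43}$ ($w{\left(b,B \right)} = - \frac{9 B}{43} - 18 = -18 - \frac{9 B}{43}$)
$\left(w{\left(-86,-205 \right)} - 43827\right) \left(19877 + 12225\right) = \left(\left(-18 - - \frac{1845}{43}\right) - 43827\right) \left(19877 + 12225\right) = \left(\left(-18 + \frac{1845}{43}\right) - 43827\right) 32102 = \left(\frac{1071}{43} - 43827\right) 32102 = \left(- \frac{1883490}{43}\right) 32102 = - \frac{60463795980}{43}$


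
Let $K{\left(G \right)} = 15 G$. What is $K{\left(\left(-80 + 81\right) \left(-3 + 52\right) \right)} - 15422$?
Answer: $-14687$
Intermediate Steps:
$K{\left(\left(-80 + 81\right) \left(-3 + 52\right) \right)} - 15422 = 15 \left(-80 + 81\right) \left(-3 + 52\right) - 15422 = 15 \cdot 1 \cdot 49 - 15422 = 15 \cdot 49 - 15422 = 735 - 15422 = -14687$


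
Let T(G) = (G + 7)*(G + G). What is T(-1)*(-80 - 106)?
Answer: 2232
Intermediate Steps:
T(G) = 2*G*(7 + G) (T(G) = (7 + G)*(2*G) = 2*G*(7 + G))
T(-1)*(-80 - 106) = (2*(-1)*(7 - 1))*(-80 - 106) = (2*(-1)*6)*(-186) = -12*(-186) = 2232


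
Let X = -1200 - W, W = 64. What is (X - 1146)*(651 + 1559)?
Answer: -5326100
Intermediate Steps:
X = -1264 (X = -1200 - 1*64 = -1200 - 64 = -1264)
(X - 1146)*(651 + 1559) = (-1264 - 1146)*(651 + 1559) = -2410*2210 = -5326100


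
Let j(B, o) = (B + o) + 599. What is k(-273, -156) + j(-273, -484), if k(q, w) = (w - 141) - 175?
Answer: -630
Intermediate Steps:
k(q, w) = -316 + w (k(q, w) = (-141 + w) - 175 = -316 + w)
j(B, o) = 599 + B + o
k(-273, -156) + j(-273, -484) = (-316 - 156) + (599 - 273 - 484) = -472 - 158 = -630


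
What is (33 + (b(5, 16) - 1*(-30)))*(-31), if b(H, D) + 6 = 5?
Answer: -1922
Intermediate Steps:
b(H, D) = -1 (b(H, D) = -6 + 5 = -1)
(33 + (b(5, 16) - 1*(-30)))*(-31) = (33 + (-1 - 1*(-30)))*(-31) = (33 + (-1 + 30))*(-31) = (33 + 29)*(-31) = 62*(-31) = -1922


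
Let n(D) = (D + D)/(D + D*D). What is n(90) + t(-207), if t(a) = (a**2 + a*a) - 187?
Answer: 7781503/91 ≈ 85511.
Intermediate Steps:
t(a) = -187 + 2*a**2 (t(a) = (a**2 + a**2) - 187 = 2*a**2 - 187 = -187 + 2*a**2)
n(D) = 2*D/(D + D**2) (n(D) = (2*D)/(D + D**2) = 2*D/(D + D**2))
n(90) + t(-207) = 2/(1 + 90) + (-187 + 2*(-207)**2) = 2/91 + (-187 + 2*42849) = 2*(1/91) + (-187 + 85698) = 2/91 + 85511 = 7781503/91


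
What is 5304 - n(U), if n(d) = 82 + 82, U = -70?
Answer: 5140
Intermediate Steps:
n(d) = 164
5304 - n(U) = 5304 - 1*164 = 5304 - 164 = 5140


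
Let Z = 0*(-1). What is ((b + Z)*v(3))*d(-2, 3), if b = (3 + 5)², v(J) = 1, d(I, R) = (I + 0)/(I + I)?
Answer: 32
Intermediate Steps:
d(I, R) = ½ (d(I, R) = I/((2*I)) = I*(1/(2*I)) = ½)
Z = 0
b = 64 (b = 8² = 64)
((b + Z)*v(3))*d(-2, 3) = ((64 + 0)*1)*(½) = (64*1)*(½) = 64*(½) = 32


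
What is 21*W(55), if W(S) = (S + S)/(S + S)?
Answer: 21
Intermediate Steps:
W(S) = 1 (W(S) = (2*S)/((2*S)) = (2*S)*(1/(2*S)) = 1)
21*W(55) = 21*1 = 21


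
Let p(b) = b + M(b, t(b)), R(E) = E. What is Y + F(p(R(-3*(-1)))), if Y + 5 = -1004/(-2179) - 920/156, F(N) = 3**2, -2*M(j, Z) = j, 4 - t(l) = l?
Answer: -122090/84981 ≈ -1.4367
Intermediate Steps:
t(l) = 4 - l
M(j, Z) = -j/2
p(b) = b/2 (p(b) = b - b/2 = b/2)
F(N) = 9
Y = -886919/84981 (Y = -5 + (-1004/(-2179) - 920/156) = -5 + (-1004*(-1/2179) - 920*1/156) = -5 + (1004/2179 - 230/39) = -5 - 462014/84981 = -886919/84981 ≈ -10.437)
Y + F(p(R(-3*(-1)))) = -886919/84981 + 9 = -122090/84981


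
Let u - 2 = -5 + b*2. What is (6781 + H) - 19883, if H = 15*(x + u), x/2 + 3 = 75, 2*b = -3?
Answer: -11032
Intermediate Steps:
b = -3/2 (b = (½)*(-3) = -3/2 ≈ -1.5000)
x = 144 (x = -6 + 2*75 = -6 + 150 = 144)
u = -6 (u = 2 + (-5 - 3/2*2) = 2 + (-5 - 3) = 2 - 8 = -6)
H = 2070 (H = 15*(144 - 6) = 15*138 = 2070)
(6781 + H) - 19883 = (6781 + 2070) - 19883 = 8851 - 19883 = -11032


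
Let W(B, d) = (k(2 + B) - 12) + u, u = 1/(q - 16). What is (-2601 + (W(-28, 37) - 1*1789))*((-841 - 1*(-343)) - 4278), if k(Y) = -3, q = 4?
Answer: 21038678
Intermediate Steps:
u = -1/12 (u = 1/(4 - 16) = 1/(-12) = -1/12 ≈ -0.083333)
W(B, d) = -181/12 (W(B, d) = (-3 - 12) - 1/12 = -15 - 1/12 = -181/12)
(-2601 + (W(-28, 37) - 1*1789))*((-841 - 1*(-343)) - 4278) = (-2601 + (-181/12 - 1*1789))*((-841 - 1*(-343)) - 4278) = (-2601 + (-181/12 - 1789))*((-841 + 343) - 4278) = (-2601 - 21649/12)*(-498 - 4278) = -52861/12*(-4776) = 21038678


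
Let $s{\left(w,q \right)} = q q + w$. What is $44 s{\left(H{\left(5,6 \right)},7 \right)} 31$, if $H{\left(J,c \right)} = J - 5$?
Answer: $66836$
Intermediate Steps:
$H{\left(J,c \right)} = -5 + J$
$s{\left(w,q \right)} = w + q^{2}$ ($s{\left(w,q \right)} = q^{2} + w = w + q^{2}$)
$44 s{\left(H{\left(5,6 \right)},7 \right)} 31 = 44 \left(\left(-5 + 5\right) + 7^{2}\right) 31 = 44 \left(0 + 49\right) 31 = 44 \cdot 49 \cdot 31 = 2156 \cdot 31 = 66836$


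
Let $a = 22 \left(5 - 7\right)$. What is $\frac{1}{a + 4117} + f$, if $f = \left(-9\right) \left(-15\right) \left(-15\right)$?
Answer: $- \frac{8247824}{4073} \approx -2025.0$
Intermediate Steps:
$a = -44$ ($a = 22 \left(-2\right) = -44$)
$f = -2025$ ($f = 135 \left(-15\right) = -2025$)
$\frac{1}{a + 4117} + f = \frac{1}{-44 + 4117} - 2025 = \frac{1}{4073} - 2025 = - \frac{8247824}{4073}$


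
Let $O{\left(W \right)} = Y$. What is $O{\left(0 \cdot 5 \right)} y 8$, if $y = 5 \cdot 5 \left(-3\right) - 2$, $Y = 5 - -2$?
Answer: $-4312$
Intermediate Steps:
$Y = 7$ ($Y = 5 + 2 = 7$)
$O{\left(W \right)} = 7$
$y = -77$ ($y = 5 \left(-15\right) - 2 = -75 - 2 = -77$)
$O{\left(0 \cdot 5 \right)} y 8 = 7 \left(-77\right) 8 = \left(-539\right) 8 = -4312$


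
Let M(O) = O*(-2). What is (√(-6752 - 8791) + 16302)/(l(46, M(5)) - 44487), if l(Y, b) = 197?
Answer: -8151/22145 - 3*I*√1727/44290 ≈ -0.36807 - 0.0028149*I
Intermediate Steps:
M(O) = -2*O
(√(-6752 - 8791) + 16302)/(l(46, M(5)) - 44487) = (√(-6752 - 8791) + 16302)/(197 - 44487) = (√(-15543) + 16302)/(-44290) = (3*I*√1727 + 16302)*(-1/44290) = (16302 + 3*I*√1727)*(-1/44290) = -8151/22145 - 3*I*√1727/44290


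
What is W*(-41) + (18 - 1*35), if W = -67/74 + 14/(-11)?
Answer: 58855/814 ≈ 72.303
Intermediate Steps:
W = -1773/814 (W = -67*1/74 + 14*(-1/11) = -67/74 - 14/11 = -1773/814 ≈ -2.1781)
W*(-41) + (18 - 1*35) = -1773/814*(-41) + (18 - 1*35) = 72693/814 + (18 - 35) = 72693/814 - 17 = 58855/814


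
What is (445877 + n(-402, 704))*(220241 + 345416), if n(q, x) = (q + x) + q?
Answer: 252156880489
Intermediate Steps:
n(q, x) = x + 2*q
(445877 + n(-402, 704))*(220241 + 345416) = (445877 + (704 + 2*(-402)))*(220241 + 345416) = (445877 + (704 - 804))*565657 = (445877 - 100)*565657 = 445777*565657 = 252156880489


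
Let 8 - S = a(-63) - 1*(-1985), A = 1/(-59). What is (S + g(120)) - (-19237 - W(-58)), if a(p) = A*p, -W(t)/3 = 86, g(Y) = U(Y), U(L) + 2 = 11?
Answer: 1003586/59 ≈ 17010.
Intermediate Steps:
U(L) = 9 (U(L) = -2 + 11 = 9)
g(Y) = 9
W(t) = -258 (W(t) = -3*86 = -258)
A = -1/59 ≈ -0.016949
a(p) = -p/59
S = -116706/59 (S = 8 - (-1/59*(-63) - 1*(-1985)) = 8 - (63/59 + 1985) = 8 - 1*117178/59 = 8 - 117178/59 = -116706/59 ≈ -1978.1)
(S + g(120)) - (-19237 - W(-58)) = (-116706/59 + 9) - (-19237 - 1*(-258)) = -116175/59 - (-19237 + 258) = -116175/59 - 1*(-18979) = -116175/59 + 18979 = 1003586/59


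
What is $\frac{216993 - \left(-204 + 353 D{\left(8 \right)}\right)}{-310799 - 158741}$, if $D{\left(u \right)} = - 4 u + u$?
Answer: $- \frac{225669}{469540} \approx -0.48062$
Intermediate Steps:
$D{\left(u \right)} = - 3 u$
$\frac{216993 - \left(-204 + 353 D{\left(8 \right)}\right)}{-310799 - 158741} = \frac{216993 - \left(-204 + 353 \left(\left(-3\right) 8\right)\right)}{-310799 - 158741} = \frac{216993 + \left(\left(-353\right) \left(-24\right) + 204\right)}{-469540} = \left(216993 + \left(8472 + 204\right)\right) \left(- \frac{1}{469540}\right) = \left(216993 + 8676\right) \left(- \frac{1}{469540}\right) = 225669 \left(- \frac{1}{469540}\right) = - \frac{225669}{469540}$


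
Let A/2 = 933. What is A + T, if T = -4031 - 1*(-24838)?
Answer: 22673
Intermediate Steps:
A = 1866 (A = 2*933 = 1866)
T = 20807 (T = -4031 + 24838 = 20807)
A + T = 1866 + 20807 = 22673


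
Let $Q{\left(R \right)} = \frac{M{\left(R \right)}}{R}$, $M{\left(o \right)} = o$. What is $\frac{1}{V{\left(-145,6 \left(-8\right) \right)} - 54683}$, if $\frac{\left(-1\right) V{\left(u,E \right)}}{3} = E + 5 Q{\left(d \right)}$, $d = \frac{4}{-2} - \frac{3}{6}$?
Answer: $- \frac{1}{54554} \approx -1.833 \cdot 10^{-5}$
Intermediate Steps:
$d = - \frac{5}{2}$ ($d = 4 \left(- \frac{1}{2}\right) - \frac{1}{2} = -2 - \frac{1}{2} = - \frac{5}{2} \approx -2.5$)
$Q{\left(R \right)} = 1$ ($Q{\left(R \right)} = \frac{R}{R} = 1$)
$V{\left(u,E \right)} = -15 - 3 E$ ($V{\left(u,E \right)} = - 3 \left(E + 5 \cdot 1\right) = - 3 \left(E + 5\right) = - 3 \left(5 + E\right) = -15 - 3 E$)
$\frac{1}{V{\left(-145,6 \left(-8\right) \right)} - 54683} = \frac{1}{\left(-15 - 3 \cdot 6 \left(-8\right)\right) - 54683} = \frac{1}{\left(-15 - -144\right) - 54683} = \frac{1}{\left(-15 + 144\right) - 54683} = \frac{1}{129 - 54683} = \frac{1}{-54554} = - \frac{1}{54554}$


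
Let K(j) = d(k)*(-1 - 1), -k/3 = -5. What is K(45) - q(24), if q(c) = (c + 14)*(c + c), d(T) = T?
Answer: -1854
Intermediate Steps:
k = 15 (k = -3*(-5) = 15)
q(c) = 2*c*(14 + c) (q(c) = (14 + c)*(2*c) = 2*c*(14 + c))
K(j) = -30 (K(j) = 15*(-1 - 1) = 15*(-2) = -30)
K(45) - q(24) = -30 - 2*24*(14 + 24) = -30 - 2*24*38 = -30 - 1*1824 = -30 - 1824 = -1854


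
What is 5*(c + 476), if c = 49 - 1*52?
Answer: 2365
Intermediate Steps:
c = -3 (c = 49 - 52 = -3)
5*(c + 476) = 5*(-3 + 476) = 5*473 = 2365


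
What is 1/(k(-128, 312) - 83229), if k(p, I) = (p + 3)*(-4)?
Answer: -1/82729 ≈ -1.2088e-5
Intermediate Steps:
k(p, I) = -12 - 4*p (k(p, I) = (3 + p)*(-4) = -12 - 4*p)
1/(k(-128, 312) - 83229) = 1/((-12 - 4*(-128)) - 83229) = 1/((-12 + 512) - 83229) = 1/(500 - 83229) = 1/(-82729) = -1/82729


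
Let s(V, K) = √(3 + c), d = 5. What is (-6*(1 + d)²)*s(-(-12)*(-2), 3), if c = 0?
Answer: -216*√3 ≈ -374.12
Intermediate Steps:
s(V, K) = √3 (s(V, K) = √(3 + 0) = √3)
(-6*(1 + d)²)*s(-(-12)*(-2), 3) = (-6*(1 + 5)²)*√3 = (-6*6²)*√3 = (-6*36)*√3 = -216*√3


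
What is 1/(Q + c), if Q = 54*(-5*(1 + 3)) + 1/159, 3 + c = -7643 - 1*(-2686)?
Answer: -159/960359 ≈ -0.00016556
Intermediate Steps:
c = -4960 (c = -3 + (-7643 - 1*(-2686)) = -3 + (-7643 + 2686) = -3 - 4957 = -4960)
Q = -171719/159 (Q = 54*(-5*4) + 1/159 = 54*(-20) + 1/159 = -1080 + 1/159 = -171719/159 ≈ -1080.0)
1/(Q + c) = 1/(-171719/159 - 4960) = 1/(-960359/159) = -159/960359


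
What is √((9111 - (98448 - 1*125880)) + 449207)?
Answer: 5*√19430 ≈ 696.96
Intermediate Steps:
√((9111 - (98448 - 1*125880)) + 449207) = √((9111 - (98448 - 125880)) + 449207) = √((9111 - 1*(-27432)) + 449207) = √((9111 + 27432) + 449207) = √(36543 + 449207) = √485750 = 5*√19430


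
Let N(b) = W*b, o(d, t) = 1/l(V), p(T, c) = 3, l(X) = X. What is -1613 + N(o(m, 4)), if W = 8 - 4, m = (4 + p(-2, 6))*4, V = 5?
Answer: -8061/5 ≈ -1612.2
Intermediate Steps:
m = 28 (m = (4 + 3)*4 = 7*4 = 28)
W = 4
o(d, t) = 1/5
N(b) = 4*b
-1613 + N(o(m, 4)) = -1613 + 4*(1/5) = -1613 + 4/5 = -8061/5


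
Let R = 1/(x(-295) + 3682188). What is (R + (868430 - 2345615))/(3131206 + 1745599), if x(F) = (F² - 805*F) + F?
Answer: -5918183643704/19538397414365 ≈ -0.30290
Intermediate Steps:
x(F) = F² - 804*F
R = 1/4006393 (R = 1/(-295*(-804 - 295) + 3682188) = 1/(-295*(-1099) + 3682188) = 1/(324205 + 3682188) = 1/4006393 ≈ 2.4960e-7)
(R + (868430 - 2345615))/(3131206 + 1745599) = (1/4006393 + (868430 - 2345615))/(3131206 + 1745599) = (1/4006393 - 1477185)/4876805 = -5918183643704/4006393*1/4876805 = -5918183643704/19538397414365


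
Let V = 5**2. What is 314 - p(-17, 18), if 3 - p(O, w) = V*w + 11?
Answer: 772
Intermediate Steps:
V = 25
p(O, w) = -8 - 25*w (p(O, w) = 3 - (25*w + 11) = 3 - (11 + 25*w) = 3 + (-11 - 25*w) = -8 - 25*w)
314 - p(-17, 18) = 314 - (-8 - 25*18) = 314 - (-8 - 450) = 314 - 1*(-458) = 314 + 458 = 772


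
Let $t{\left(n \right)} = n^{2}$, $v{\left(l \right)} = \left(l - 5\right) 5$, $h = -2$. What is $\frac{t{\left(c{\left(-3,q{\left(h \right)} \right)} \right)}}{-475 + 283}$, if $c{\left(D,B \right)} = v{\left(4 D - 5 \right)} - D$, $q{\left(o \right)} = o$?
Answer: $- \frac{11449}{192} \approx -59.63$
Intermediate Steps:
$v{\left(l \right)} = -25 + 5 l$ ($v{\left(l \right)} = \left(-5 + l\right) 5 = -25 + 5 l$)
$c{\left(D,B \right)} = -50 + 19 D$ ($c{\left(D,B \right)} = \left(-25 + 5 \left(4 D - 5\right)\right) - D = \left(-25 + 5 \left(-5 + 4 D\right)\right) - D = \left(-25 + \left(-25 + 20 D\right)\right) - D = \left(-50 + 20 D\right) - D = -50 + 19 D$)
$\frac{t{\left(c{\left(-3,q{\left(h \right)} \right)} \right)}}{-475 + 283} = \frac{\left(-50 + 19 \left(-3\right)\right)^{2}}{-475 + 283} = \frac{\left(-50 - 57\right)^{2}}{-192} = - \frac{\left(-107\right)^{2}}{192} = \left(- \frac{1}{192}\right) 11449 = - \frac{11449}{192}$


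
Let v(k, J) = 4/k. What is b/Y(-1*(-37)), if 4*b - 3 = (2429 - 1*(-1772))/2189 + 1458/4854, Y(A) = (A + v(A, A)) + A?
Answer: 341999843/19423242168 ≈ 0.017608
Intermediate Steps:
Y(A) = 2*A + 4/A (Y(A) = (A + 4/A) + A = 2*A + 4/A)
b = 9243239/7083604 (b = ¾ + ((2429 - 1*(-1772))/2189 + 1458/4854)/4 = ¾ + ((2429 + 1772)*(1/2189) + 1458*(1/4854))/4 = ¾ + (4201*(1/2189) + 243/809)/4 = ¾ + (4201/2189 + 243/809)/4 = ¾ + (¼)*(3930536/1770901) = ¾ + 982634/1770901 = 9243239/7083604 ≈ 1.3049)
b/Y(-1*(-37)) = 9243239/(7083604*(2*(-1*(-37)) + 4/((-1*(-37))))) = 9243239/(7083604*(2*37 + 4/37)) = 9243239/(7083604*(74 + 4*(1/37))) = 9243239/(7083604*(74 + 4/37)) = 9243239/(7083604*(2742/37)) = (9243239/7083604)*(37/2742) = 341999843/19423242168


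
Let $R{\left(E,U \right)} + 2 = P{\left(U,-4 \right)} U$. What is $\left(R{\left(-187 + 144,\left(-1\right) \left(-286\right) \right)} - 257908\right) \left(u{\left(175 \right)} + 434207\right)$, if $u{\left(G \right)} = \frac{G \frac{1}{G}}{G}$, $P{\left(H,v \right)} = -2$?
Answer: $- \frac{2805867381276}{25} \approx -1.1223 \cdot 10^{11}$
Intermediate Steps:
$R{\left(E,U \right)} = -2 - 2 U$
$u{\left(G \right)} = \frac{1}{G}$ ($u{\left(G \right)} = 1 \frac{1}{G} = \frac{1}{G}$)
$\left(R{\left(-187 + 144,\left(-1\right) \left(-286\right) \right)} - 257908\right) \left(u{\left(175 \right)} + 434207\right) = \left(\left(-2 - 2 \left(\left(-1\right) \left(-286\right)\right)\right) - 257908\right) \left(\frac{1}{175} + 434207\right) = \left(\left(-2 - 572\right) - 257908\right) \left(\frac{1}{175} + 434207\right) = \left(\left(-2 - 572\right) - 257908\right) \frac{75986226}{175} = \left(-574 - 257908\right) \frac{75986226}{175} = \left(-258482\right) \frac{75986226}{175} = - \frac{2805867381276}{25}$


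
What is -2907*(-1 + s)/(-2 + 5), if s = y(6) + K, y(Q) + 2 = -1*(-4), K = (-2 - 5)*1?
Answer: 5814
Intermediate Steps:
K = -7 (K = -7*1 = -7)
y(Q) = 2 (y(Q) = -2 - 1*(-4) = -2 + 4 = 2)
s = -5 (s = 2 - 7 = -5)
-2907*(-1 + s)/(-2 + 5) = -2907*(-1 - 5)/(-2 + 5) = -(-17442)/3 = -2907*(-2) = 5814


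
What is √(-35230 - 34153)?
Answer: I*√69383 ≈ 263.41*I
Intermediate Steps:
√(-35230 - 34153) = √(-69383) = I*√69383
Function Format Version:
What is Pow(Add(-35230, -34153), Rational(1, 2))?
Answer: Mul(I, Pow(69383, Rational(1, 2))) ≈ Mul(263.41, I)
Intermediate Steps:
Pow(Add(-35230, -34153), Rational(1, 2)) = Pow(-69383, Rational(1, 2)) = Mul(I, Pow(69383, Rational(1, 2)))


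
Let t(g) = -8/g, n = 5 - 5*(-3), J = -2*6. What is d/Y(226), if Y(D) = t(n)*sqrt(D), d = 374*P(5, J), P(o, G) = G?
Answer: 5610*sqrt(226)/113 ≈ 746.34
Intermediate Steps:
J = -12
n = 20 (n = 5 + 15 = 20)
d = -4488 (d = 374*(-12) = -4488)
Y(D) = -2*sqrt(D)/5 (Y(D) = (-8/20)*sqrt(D) = (-8*1/20)*sqrt(D) = -2*sqrt(D)/5)
d/Y(226) = -4488*(-5*sqrt(226)/452) = -(-5610)*sqrt(226)/113 = 5610*sqrt(226)/113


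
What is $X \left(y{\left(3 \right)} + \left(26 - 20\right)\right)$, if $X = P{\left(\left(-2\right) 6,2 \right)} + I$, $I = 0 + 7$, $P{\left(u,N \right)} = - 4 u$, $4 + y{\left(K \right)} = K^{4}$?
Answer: $4565$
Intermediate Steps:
$y{\left(K \right)} = -4 + K^{4}$
$I = 7$
$X = 55$ ($X = - 4 \left(\left(-2\right) 6\right) + 7 = \left(-4\right) \left(-12\right) + 7 = 48 + 7 = 55$)
$X \left(y{\left(3 \right)} + \left(26 - 20\right)\right) = 55 \left(\left(-4 + 3^{4}\right) + \left(26 - 20\right)\right) = 55 \left(\left(-4 + 81\right) + 6\right) = 55 \left(77 + 6\right) = 55 \cdot 83 = 4565$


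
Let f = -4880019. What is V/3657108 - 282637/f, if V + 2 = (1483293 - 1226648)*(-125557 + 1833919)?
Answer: 178300756968684839/1487229710421 ≈ 1.1989e+5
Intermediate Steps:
V = 438442565488 (V = -2 + (1483293 - 1226648)*(-125557 + 1833919) = -2 + 256645*1708362 = -2 + 438442565490 = 438442565488)
V/3657108 - 282637/f = 438442565488/3657108 - 282637/(-4880019) = 438442565488*(1/3657108) - 282637*(-1/4880019) = 109610641372/914277 + 282637/4880019 = 178300756968684839/1487229710421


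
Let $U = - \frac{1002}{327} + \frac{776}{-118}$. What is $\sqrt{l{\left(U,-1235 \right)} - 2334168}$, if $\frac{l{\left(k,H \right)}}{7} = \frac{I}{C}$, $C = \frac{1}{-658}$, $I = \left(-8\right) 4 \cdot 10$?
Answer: $2 i \sqrt{215062} \approx 927.5 i$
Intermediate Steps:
$U = - \frac{61998}{6431}$ ($U = \left(-1002\right) \frac{1}{327} + 776 \left(- \frac{1}{118}\right) = - \frac{334}{109} - \frac{388}{59} = - \frac{61998}{6431} \approx -9.6405$)
$I = -320$ ($I = \left(-32\right) 10 = -320$)
$C = - \frac{1}{658} \approx -0.0015198$
$l{\left(k,H \right)} = 1473920$ ($l{\left(k,H \right)} = 7 \left(- \frac{320}{- \frac{1}{658}}\right) = 7 \left(\left(-320\right) \left(-658\right)\right) = 7 \cdot 210560 = 1473920$)
$\sqrt{l{\left(U,-1235 \right)} - 2334168} = \sqrt{1473920 - 2334168} = \sqrt{-860248} = 2 i \sqrt{215062}$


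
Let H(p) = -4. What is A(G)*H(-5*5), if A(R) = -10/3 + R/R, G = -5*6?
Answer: 28/3 ≈ 9.3333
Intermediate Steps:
G = -30
A(R) = -7/3 (A(R) = -10*1/3 + 1 = -10/3 + 1 = -7/3)
A(G)*H(-5*5) = -7/3*(-4) = 28/3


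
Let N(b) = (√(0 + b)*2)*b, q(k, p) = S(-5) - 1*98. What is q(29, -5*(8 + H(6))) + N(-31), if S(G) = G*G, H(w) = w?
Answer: -73 - 62*I*√31 ≈ -73.0 - 345.2*I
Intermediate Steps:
S(G) = G²
q(k, p) = -73 (q(k, p) = (-5)² - 1*98 = 25 - 98 = -73)
N(b) = 2*b^(3/2) (N(b) = (√b*2)*b = (2*√b)*b = 2*b^(3/2))
q(29, -5*(8 + H(6))) + N(-31) = -73 + 2*(-31)^(3/2) = -73 + 2*(-31*I*√31) = -73 - 62*I*√31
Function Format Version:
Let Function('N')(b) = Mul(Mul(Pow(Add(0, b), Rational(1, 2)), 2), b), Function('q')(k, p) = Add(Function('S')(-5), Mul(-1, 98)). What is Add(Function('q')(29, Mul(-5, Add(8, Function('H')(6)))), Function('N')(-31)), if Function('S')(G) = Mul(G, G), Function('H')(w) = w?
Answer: Add(-73, Mul(-62, I, Pow(31, Rational(1, 2)))) ≈ Add(-73.000, Mul(-345.20, I))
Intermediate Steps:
Function('S')(G) = Pow(G, 2)
Function('q')(k, p) = -73 (Function('q')(k, p) = Add(Pow(-5, 2), Mul(-1, 98)) = Add(25, -98) = -73)
Function('N')(b) = Mul(2, Pow(b, Rational(3, 2))) (Function('N')(b) = Mul(Mul(Pow(b, Rational(1, 2)), 2), b) = Mul(Mul(2, Pow(b, Rational(1, 2))), b) = Mul(2, Pow(b, Rational(3, 2))))
Add(Function('q')(29, Mul(-5, Add(8, Function('H')(6)))), Function('N')(-31)) = Add(-73, Mul(2, Pow(-31, Rational(3, 2)))) = Add(-73, Mul(2, Mul(-31, I, Pow(31, Rational(1, 2))))) = Add(-73, Mul(-62, I, Pow(31, Rational(1, 2))))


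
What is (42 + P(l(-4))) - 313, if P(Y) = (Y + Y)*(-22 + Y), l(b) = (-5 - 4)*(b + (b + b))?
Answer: 18305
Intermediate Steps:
l(b) = -27*b (l(b) = -9*(b + 2*b) = -27*b)
P(Y) = 2*Y*(-22 + Y) (P(Y) = (2*Y)*(-22 + Y) = 2*Y*(-22 + Y))
(42 + P(l(-4))) - 313 = (42 + 2*(-27*(-4))*(-22 - 27*(-4))) - 313 = (42 + 2*108*(-22 + 108)) - 313 = (42 + 2*108*86) - 313 = (42 + 18576) - 313 = 18618 - 313 = 18305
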